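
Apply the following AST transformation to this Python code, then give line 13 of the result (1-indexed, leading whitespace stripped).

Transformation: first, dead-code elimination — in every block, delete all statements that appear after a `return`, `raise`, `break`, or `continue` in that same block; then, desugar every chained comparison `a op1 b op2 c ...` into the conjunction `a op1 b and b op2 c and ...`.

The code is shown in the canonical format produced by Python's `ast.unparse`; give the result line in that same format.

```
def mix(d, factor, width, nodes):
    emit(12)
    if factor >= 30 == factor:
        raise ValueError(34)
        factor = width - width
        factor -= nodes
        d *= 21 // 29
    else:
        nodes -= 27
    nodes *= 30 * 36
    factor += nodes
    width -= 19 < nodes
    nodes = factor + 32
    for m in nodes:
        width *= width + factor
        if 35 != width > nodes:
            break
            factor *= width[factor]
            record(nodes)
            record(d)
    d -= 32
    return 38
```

if 35 != width and width > nodes:

Transformed code:
def mix(d, factor, width, nodes):
    emit(12)
    if factor >= 30 and 30 == factor:
        raise ValueError(34)
    else:
        nodes -= 27
    nodes *= 30 * 36
    factor += nodes
    width -= 19 < nodes
    nodes = factor + 32
    for m in nodes:
        width *= width + factor
        if 35 != width and width > nodes:
            break
    d -= 32
    return 38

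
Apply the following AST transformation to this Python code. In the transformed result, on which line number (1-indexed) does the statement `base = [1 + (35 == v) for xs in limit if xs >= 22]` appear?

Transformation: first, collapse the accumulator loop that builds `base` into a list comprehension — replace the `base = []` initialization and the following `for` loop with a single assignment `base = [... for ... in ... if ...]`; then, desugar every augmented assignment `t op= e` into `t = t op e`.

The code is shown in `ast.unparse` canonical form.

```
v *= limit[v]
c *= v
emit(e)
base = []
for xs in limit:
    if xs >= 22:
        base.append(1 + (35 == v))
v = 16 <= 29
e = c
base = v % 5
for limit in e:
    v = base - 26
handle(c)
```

4

Transformed code:
v = v * limit[v]
c = c * v
emit(e)
base = [1 + (35 == v) for xs in limit if xs >= 22]
v = 16 <= 29
e = c
base = v % 5
for limit in e:
    v = base - 26
handle(c)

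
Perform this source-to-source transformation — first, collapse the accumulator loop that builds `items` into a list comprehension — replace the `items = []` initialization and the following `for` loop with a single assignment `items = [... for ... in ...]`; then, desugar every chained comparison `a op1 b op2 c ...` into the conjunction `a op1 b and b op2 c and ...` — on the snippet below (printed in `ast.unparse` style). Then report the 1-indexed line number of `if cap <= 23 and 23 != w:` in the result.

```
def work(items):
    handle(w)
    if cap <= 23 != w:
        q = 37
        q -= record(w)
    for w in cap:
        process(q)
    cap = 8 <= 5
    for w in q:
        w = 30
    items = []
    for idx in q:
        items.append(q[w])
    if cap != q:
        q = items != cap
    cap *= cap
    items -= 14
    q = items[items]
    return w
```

3

Transformed code:
def work(items):
    handle(w)
    if cap <= 23 and 23 != w:
        q = 37
        q -= record(w)
    for w in cap:
        process(q)
    cap = 8 <= 5
    for w in q:
        w = 30
    items = [q[w] for idx in q]
    if cap != q:
        q = items != cap
    cap *= cap
    items -= 14
    q = items[items]
    return w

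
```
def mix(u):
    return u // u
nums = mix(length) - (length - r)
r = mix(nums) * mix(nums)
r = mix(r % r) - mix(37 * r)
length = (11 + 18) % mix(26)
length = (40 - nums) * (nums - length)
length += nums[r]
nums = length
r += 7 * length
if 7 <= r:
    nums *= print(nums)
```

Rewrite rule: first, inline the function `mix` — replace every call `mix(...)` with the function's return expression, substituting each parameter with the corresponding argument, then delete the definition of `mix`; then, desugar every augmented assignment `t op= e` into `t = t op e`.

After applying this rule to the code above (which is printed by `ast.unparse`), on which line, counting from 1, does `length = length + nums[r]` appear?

6

Transformed code:
nums = length // length - (length - r)
r = nums // nums * (nums // nums)
r = r % r // (r % r) - 37 * r // (37 * r)
length = (11 + 18) % (26 // 26)
length = (40 - nums) * (nums - length)
length = length + nums[r]
nums = length
r = r + 7 * length
if 7 <= r:
    nums = nums * print(nums)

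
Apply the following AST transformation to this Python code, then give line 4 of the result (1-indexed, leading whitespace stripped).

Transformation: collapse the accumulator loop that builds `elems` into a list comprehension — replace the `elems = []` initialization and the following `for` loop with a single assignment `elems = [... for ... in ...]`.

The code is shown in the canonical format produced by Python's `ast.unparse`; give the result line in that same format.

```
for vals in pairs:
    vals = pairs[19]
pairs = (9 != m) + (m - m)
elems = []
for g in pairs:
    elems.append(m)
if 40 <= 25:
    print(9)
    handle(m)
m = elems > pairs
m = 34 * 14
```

Transformed code:
for vals in pairs:
    vals = pairs[19]
pairs = (9 != m) + (m - m)
elems = [m for g in pairs]
if 40 <= 25:
    print(9)
    handle(m)
m = elems > pairs
m = 34 * 14

elems = [m for g in pairs]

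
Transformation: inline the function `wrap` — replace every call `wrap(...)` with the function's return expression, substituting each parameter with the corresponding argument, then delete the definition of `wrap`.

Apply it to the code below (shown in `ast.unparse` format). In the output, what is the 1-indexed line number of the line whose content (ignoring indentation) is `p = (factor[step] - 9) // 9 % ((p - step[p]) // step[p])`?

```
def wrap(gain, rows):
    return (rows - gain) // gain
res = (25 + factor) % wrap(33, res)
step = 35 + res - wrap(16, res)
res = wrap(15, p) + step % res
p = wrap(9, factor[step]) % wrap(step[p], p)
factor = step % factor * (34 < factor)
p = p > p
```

4

Transformed code:
res = (25 + factor) % ((res - 33) // 33)
step = 35 + res - (res - 16) // 16
res = (p - 15) // 15 + step % res
p = (factor[step] - 9) // 9 % ((p - step[p]) // step[p])
factor = step % factor * (34 < factor)
p = p > p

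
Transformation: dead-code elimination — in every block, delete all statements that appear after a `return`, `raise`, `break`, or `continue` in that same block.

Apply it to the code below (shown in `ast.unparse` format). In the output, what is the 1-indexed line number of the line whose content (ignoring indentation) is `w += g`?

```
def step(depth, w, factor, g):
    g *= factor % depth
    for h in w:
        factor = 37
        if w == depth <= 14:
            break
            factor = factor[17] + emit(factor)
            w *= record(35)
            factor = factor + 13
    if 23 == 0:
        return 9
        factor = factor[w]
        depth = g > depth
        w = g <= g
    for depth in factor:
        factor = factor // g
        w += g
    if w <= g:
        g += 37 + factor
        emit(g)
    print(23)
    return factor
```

11

Transformed code:
def step(depth, w, factor, g):
    g *= factor % depth
    for h in w:
        factor = 37
        if w == depth <= 14:
            break
    if 23 == 0:
        return 9
    for depth in factor:
        factor = factor // g
        w += g
    if w <= g:
        g += 37 + factor
        emit(g)
    print(23)
    return factor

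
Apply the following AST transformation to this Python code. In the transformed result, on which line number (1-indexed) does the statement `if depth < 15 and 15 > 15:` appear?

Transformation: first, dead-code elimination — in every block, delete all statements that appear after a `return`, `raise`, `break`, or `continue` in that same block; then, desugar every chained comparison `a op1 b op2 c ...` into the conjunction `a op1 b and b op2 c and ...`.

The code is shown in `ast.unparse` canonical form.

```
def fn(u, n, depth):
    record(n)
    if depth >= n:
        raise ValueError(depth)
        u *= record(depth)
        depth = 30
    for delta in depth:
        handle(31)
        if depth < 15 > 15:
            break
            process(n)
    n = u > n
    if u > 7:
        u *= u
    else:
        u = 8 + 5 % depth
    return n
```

Transformed code:
def fn(u, n, depth):
    record(n)
    if depth >= n:
        raise ValueError(depth)
    for delta in depth:
        handle(31)
        if depth < 15 and 15 > 15:
            break
    n = u > n
    if u > 7:
        u *= u
    else:
        u = 8 + 5 % depth
    return n

7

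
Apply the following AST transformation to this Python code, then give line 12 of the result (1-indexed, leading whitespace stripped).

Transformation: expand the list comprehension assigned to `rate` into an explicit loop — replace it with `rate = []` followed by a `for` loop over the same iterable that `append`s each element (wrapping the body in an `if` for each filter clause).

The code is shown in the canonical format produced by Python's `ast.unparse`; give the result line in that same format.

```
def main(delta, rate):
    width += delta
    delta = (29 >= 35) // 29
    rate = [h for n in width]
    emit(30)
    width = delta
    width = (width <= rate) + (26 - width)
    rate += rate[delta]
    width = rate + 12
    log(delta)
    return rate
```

log(delta)

Transformed code:
def main(delta, rate):
    width += delta
    delta = (29 >= 35) // 29
    rate = []
    for n in width:
        rate.append(h)
    emit(30)
    width = delta
    width = (width <= rate) + (26 - width)
    rate += rate[delta]
    width = rate + 12
    log(delta)
    return rate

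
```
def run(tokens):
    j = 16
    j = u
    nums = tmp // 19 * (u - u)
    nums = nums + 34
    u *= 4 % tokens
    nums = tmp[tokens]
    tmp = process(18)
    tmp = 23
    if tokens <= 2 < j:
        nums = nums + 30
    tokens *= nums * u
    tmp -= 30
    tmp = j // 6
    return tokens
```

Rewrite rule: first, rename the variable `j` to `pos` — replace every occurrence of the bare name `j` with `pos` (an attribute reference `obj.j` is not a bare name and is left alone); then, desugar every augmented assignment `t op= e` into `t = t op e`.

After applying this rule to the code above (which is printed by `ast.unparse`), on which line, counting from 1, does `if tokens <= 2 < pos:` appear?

Transformed code:
def run(tokens):
    pos = 16
    pos = u
    nums = tmp // 19 * (u - u)
    nums = nums + 34
    u = u * (4 % tokens)
    nums = tmp[tokens]
    tmp = process(18)
    tmp = 23
    if tokens <= 2 < pos:
        nums = nums + 30
    tokens = tokens * (nums * u)
    tmp = tmp - 30
    tmp = pos // 6
    return tokens

10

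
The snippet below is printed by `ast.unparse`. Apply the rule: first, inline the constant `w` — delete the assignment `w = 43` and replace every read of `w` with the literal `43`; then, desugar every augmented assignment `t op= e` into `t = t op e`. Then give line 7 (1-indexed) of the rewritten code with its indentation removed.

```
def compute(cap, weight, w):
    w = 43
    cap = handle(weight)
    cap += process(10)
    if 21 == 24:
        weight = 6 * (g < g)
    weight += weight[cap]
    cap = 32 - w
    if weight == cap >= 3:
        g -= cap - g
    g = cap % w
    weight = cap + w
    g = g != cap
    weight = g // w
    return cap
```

Transformed code:
def compute(cap, weight, w):
    cap = handle(weight)
    cap = cap + process(10)
    if 21 == 24:
        weight = 6 * (g < g)
    weight = weight + weight[cap]
    cap = 32 - 43
    if weight == cap >= 3:
        g = g - (cap - g)
    g = cap % 43
    weight = cap + 43
    g = g != cap
    weight = g // 43
    return cap

cap = 32 - 43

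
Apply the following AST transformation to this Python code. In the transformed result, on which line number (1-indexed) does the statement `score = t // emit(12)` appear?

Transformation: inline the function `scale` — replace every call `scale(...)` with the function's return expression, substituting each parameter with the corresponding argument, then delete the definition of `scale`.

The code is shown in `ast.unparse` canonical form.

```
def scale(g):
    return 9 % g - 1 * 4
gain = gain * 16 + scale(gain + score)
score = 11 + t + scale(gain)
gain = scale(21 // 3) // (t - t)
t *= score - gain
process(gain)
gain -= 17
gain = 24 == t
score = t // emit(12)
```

Transformed code:
gain = gain * 16 + (9 % (gain + score) - 1 * 4)
score = 11 + t + (9 % gain - 1 * 4)
gain = (9 % (21 // 3) - 1 * 4) // (t - t)
t *= score - gain
process(gain)
gain -= 17
gain = 24 == t
score = t // emit(12)

8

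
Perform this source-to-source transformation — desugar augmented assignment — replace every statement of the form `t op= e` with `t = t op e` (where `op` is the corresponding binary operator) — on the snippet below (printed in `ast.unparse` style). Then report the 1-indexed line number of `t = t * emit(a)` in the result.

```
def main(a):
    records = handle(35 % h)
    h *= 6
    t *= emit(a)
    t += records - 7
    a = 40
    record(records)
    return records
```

Transformed code:
def main(a):
    records = handle(35 % h)
    h = h * 6
    t = t * emit(a)
    t = t + (records - 7)
    a = 40
    record(records)
    return records

4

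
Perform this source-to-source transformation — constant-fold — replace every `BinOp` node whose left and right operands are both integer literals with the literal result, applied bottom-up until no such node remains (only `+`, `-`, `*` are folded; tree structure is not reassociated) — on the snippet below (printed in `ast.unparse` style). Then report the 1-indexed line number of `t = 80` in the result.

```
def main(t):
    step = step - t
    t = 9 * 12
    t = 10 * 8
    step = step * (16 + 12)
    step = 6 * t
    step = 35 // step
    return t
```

Transformed code:
def main(t):
    step = step - t
    t = 108
    t = 80
    step = step * 28
    step = 6 * t
    step = 35 // step
    return t

4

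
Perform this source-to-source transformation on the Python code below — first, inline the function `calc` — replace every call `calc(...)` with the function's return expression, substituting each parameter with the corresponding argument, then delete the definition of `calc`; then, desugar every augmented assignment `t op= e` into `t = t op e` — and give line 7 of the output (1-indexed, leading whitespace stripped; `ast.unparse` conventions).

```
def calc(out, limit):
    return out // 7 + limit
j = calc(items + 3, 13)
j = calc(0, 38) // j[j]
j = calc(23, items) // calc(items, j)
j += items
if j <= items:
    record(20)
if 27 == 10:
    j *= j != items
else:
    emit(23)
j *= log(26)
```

if 27 == 10:

Transformed code:
j = (items + 3) // 7 + 13
j = (0 // 7 + 38) // j[j]
j = (23 // 7 + items) // (items // 7 + j)
j = j + items
if j <= items:
    record(20)
if 27 == 10:
    j = j * (j != items)
else:
    emit(23)
j = j * log(26)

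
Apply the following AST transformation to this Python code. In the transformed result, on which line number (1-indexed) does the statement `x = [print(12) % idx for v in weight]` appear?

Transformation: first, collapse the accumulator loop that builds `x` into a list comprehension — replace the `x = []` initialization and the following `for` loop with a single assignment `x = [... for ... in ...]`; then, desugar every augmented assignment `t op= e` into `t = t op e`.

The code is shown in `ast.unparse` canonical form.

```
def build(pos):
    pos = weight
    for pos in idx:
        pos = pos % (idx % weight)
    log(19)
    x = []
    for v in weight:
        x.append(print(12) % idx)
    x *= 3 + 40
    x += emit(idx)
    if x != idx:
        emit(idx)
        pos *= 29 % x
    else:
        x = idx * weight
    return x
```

Transformed code:
def build(pos):
    pos = weight
    for pos in idx:
        pos = pos % (idx % weight)
    log(19)
    x = [print(12) % idx for v in weight]
    x = x * (3 + 40)
    x = x + emit(idx)
    if x != idx:
        emit(idx)
        pos = pos * (29 % x)
    else:
        x = idx * weight
    return x

6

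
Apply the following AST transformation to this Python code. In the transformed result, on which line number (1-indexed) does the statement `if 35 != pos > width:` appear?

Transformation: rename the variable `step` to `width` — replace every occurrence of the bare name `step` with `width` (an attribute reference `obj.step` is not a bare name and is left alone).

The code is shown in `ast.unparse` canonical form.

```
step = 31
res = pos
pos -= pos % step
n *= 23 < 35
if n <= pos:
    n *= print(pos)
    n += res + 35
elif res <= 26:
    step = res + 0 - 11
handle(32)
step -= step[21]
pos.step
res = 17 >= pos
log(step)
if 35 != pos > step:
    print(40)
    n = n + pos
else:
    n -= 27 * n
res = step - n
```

Transformed code:
width = 31
res = pos
pos -= pos % width
n *= 23 < 35
if n <= pos:
    n *= print(pos)
    n += res + 35
elif res <= 26:
    width = res + 0 - 11
handle(32)
width -= width[21]
pos.step
res = 17 >= pos
log(width)
if 35 != pos > width:
    print(40)
    n = n + pos
else:
    n -= 27 * n
res = width - n

15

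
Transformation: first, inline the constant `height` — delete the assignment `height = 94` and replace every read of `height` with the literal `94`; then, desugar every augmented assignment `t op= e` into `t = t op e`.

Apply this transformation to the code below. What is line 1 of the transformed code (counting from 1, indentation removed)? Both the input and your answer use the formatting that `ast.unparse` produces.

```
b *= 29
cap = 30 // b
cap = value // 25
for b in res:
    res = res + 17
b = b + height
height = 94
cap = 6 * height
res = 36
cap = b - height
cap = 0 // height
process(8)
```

b = b * 29

Transformed code:
b = b * 29
cap = 30 // b
cap = value // 25
for b in res:
    res = res + 17
b = b + 94
cap = 6 * 94
res = 36
cap = b - 94
cap = 0 // 94
process(8)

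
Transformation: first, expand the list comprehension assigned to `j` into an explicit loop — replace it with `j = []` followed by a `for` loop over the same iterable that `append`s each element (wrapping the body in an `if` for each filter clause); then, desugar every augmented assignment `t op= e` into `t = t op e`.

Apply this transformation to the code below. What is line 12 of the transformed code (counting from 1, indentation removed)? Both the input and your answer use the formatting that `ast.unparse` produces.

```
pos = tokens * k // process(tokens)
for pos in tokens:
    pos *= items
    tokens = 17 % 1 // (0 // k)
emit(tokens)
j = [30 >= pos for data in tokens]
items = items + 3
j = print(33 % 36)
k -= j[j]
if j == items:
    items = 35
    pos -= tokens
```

Transformed code:
pos = tokens * k // process(tokens)
for pos in tokens:
    pos = pos * items
    tokens = 17 % 1 // (0 // k)
emit(tokens)
j = []
for data in tokens:
    j.append(30 >= pos)
items = items + 3
j = print(33 % 36)
k = k - j[j]
if j == items:
    items = 35
    pos = pos - tokens

if j == items:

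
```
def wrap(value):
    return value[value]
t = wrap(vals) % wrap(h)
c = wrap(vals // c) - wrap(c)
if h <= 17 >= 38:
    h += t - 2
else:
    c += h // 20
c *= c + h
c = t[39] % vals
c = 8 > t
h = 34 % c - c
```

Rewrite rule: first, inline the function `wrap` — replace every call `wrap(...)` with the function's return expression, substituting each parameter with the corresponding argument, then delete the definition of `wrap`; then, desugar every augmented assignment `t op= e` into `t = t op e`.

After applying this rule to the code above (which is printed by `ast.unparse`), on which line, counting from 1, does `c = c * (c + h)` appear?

Transformed code:
t = vals[vals] % h[h]
c = (vals // c)[vals // c] - c[c]
if h <= 17 >= 38:
    h = h + (t - 2)
else:
    c = c + h // 20
c = c * (c + h)
c = t[39] % vals
c = 8 > t
h = 34 % c - c

7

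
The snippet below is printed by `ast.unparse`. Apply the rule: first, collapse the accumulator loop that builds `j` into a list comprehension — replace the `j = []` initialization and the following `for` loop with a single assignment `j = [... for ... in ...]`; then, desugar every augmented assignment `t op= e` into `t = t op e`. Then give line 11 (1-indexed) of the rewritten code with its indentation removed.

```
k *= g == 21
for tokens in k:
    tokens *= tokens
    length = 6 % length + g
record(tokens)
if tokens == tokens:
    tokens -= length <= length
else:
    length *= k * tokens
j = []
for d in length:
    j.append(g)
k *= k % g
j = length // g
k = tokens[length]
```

k = k * (k % g)

Transformed code:
k = k * (g == 21)
for tokens in k:
    tokens = tokens * tokens
    length = 6 % length + g
record(tokens)
if tokens == tokens:
    tokens = tokens - (length <= length)
else:
    length = length * (k * tokens)
j = [g for d in length]
k = k * (k % g)
j = length // g
k = tokens[length]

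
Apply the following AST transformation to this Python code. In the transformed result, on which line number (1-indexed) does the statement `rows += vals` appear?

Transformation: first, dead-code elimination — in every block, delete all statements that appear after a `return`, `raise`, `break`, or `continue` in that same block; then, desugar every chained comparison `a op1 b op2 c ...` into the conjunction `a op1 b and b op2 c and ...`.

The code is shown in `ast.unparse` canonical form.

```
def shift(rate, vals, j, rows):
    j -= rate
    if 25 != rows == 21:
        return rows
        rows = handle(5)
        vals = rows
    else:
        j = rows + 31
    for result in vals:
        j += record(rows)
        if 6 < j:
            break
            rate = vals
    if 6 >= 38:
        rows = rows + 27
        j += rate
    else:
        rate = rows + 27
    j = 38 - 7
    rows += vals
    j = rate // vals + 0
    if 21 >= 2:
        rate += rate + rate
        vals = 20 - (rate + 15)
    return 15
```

Transformed code:
def shift(rate, vals, j, rows):
    j -= rate
    if 25 != rows and rows == 21:
        return rows
    else:
        j = rows + 31
    for result in vals:
        j += record(rows)
        if 6 < j:
            break
    if 6 >= 38:
        rows = rows + 27
        j += rate
    else:
        rate = rows + 27
    j = 38 - 7
    rows += vals
    j = rate // vals + 0
    if 21 >= 2:
        rate += rate + rate
        vals = 20 - (rate + 15)
    return 15

17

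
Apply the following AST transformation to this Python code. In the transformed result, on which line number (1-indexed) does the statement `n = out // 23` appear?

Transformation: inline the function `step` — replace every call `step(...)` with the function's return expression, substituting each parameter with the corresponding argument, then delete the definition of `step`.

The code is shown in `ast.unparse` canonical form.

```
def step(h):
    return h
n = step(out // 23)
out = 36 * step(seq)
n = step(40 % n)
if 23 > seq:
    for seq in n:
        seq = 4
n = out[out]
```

1

Transformed code:
n = out // 23
out = 36 * seq
n = 40 % n
if 23 > seq:
    for seq in n:
        seq = 4
n = out[out]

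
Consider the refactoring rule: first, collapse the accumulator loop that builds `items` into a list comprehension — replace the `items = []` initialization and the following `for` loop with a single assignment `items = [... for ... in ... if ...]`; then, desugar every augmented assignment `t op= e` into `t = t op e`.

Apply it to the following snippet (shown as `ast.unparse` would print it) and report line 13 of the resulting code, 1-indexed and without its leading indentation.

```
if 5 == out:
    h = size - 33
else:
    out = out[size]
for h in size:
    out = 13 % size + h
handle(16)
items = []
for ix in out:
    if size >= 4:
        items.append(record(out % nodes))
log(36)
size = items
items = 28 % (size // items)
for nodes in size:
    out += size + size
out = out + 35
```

out = out + (size + size)

Transformed code:
if 5 == out:
    h = size - 33
else:
    out = out[size]
for h in size:
    out = 13 % size + h
handle(16)
items = [record(out % nodes) for ix in out if size >= 4]
log(36)
size = items
items = 28 % (size // items)
for nodes in size:
    out = out + (size + size)
out = out + 35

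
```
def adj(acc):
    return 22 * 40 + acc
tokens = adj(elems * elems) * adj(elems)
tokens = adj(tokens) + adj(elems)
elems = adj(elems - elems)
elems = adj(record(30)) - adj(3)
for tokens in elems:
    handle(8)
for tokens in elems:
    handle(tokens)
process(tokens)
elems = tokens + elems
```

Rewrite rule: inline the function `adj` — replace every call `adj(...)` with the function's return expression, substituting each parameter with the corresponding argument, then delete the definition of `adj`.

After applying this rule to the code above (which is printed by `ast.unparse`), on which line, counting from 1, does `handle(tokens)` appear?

Transformed code:
tokens = (22 * 40 + elems * elems) * (22 * 40 + elems)
tokens = 22 * 40 + tokens + (22 * 40 + elems)
elems = 22 * 40 + (elems - elems)
elems = 22 * 40 + record(30) - (22 * 40 + 3)
for tokens in elems:
    handle(8)
for tokens in elems:
    handle(tokens)
process(tokens)
elems = tokens + elems

8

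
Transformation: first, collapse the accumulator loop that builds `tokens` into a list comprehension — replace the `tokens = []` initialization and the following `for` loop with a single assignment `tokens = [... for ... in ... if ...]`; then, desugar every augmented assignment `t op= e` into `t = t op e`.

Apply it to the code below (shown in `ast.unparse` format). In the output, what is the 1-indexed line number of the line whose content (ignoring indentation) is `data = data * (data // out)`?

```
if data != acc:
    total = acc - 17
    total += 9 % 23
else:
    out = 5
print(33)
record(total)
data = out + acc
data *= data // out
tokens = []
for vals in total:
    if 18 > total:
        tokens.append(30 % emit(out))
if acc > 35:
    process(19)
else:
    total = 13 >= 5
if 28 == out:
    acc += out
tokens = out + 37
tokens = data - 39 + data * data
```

9

Transformed code:
if data != acc:
    total = acc - 17
    total = total + 9 % 23
else:
    out = 5
print(33)
record(total)
data = out + acc
data = data * (data // out)
tokens = [30 % emit(out) for vals in total if 18 > total]
if acc > 35:
    process(19)
else:
    total = 13 >= 5
if 28 == out:
    acc = acc + out
tokens = out + 37
tokens = data - 39 + data * data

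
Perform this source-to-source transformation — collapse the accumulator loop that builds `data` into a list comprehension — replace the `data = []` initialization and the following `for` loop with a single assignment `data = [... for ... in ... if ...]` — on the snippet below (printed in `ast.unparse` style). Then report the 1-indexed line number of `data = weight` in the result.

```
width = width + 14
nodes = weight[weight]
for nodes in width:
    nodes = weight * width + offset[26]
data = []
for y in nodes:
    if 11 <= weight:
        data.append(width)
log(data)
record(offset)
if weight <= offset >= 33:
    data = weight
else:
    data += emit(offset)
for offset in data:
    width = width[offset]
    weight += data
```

Transformed code:
width = width + 14
nodes = weight[weight]
for nodes in width:
    nodes = weight * width + offset[26]
data = [width for y in nodes if 11 <= weight]
log(data)
record(offset)
if weight <= offset >= 33:
    data = weight
else:
    data += emit(offset)
for offset in data:
    width = width[offset]
    weight += data

9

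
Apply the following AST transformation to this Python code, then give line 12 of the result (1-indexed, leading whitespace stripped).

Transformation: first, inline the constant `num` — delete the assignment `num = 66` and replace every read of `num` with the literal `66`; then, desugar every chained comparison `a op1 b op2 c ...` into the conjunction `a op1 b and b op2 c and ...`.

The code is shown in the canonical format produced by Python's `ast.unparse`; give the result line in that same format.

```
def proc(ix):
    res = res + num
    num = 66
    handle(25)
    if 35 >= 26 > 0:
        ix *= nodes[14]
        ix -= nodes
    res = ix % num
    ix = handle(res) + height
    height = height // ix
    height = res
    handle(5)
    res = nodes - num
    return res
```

res = nodes - 66

Transformed code:
def proc(ix):
    res = res + 66
    handle(25)
    if 35 >= 26 and 26 > 0:
        ix *= nodes[14]
        ix -= nodes
    res = ix % 66
    ix = handle(res) + height
    height = height // ix
    height = res
    handle(5)
    res = nodes - 66
    return res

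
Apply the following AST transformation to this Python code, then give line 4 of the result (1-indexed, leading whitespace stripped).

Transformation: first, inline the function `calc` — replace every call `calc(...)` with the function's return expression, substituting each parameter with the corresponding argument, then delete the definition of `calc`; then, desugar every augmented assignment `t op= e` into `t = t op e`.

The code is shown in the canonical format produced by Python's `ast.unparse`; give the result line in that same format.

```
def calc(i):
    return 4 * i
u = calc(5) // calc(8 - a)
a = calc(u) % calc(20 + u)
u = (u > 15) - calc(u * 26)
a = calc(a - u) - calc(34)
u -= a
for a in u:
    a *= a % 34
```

a = 4 * (a - u) - 4 * 34

Transformed code:
u = 4 * 5 // (4 * (8 - a))
a = 4 * u % (4 * (20 + u))
u = (u > 15) - 4 * (u * 26)
a = 4 * (a - u) - 4 * 34
u = u - a
for a in u:
    a = a * (a % 34)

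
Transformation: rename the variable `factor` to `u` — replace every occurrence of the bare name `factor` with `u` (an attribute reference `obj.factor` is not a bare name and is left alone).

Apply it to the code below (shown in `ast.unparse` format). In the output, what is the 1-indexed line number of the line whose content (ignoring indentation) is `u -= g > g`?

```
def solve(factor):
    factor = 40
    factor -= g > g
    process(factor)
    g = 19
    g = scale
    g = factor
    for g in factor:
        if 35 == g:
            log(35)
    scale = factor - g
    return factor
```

3

Transformed code:
def solve(u):
    u = 40
    u -= g > g
    process(u)
    g = 19
    g = scale
    g = u
    for g in u:
        if 35 == g:
            log(35)
    scale = u - g
    return u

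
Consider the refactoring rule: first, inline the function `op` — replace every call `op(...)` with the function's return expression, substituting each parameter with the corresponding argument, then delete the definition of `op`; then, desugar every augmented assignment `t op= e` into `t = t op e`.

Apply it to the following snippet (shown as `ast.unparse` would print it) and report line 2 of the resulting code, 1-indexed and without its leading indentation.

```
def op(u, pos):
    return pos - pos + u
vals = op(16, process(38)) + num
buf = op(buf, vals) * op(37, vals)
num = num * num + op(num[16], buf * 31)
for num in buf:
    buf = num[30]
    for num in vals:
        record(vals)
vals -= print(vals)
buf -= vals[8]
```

buf = (vals - vals + buf) * (vals - vals + 37)

Transformed code:
vals = process(38) - process(38) + 16 + num
buf = (vals - vals + buf) * (vals - vals + 37)
num = num * num + (buf * 31 - buf * 31 + num[16])
for num in buf:
    buf = num[30]
    for num in vals:
        record(vals)
vals = vals - print(vals)
buf = buf - vals[8]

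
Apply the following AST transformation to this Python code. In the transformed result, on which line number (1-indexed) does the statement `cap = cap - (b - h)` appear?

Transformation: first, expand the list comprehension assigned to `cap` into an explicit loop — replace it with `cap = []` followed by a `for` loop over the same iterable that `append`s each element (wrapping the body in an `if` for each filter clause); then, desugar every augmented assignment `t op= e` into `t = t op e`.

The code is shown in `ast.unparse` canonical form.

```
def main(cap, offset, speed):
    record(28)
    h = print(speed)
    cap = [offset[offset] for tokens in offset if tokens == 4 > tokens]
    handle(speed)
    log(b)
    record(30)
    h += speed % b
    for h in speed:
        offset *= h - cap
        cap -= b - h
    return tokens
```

14

Transformed code:
def main(cap, offset, speed):
    record(28)
    h = print(speed)
    cap = []
    for tokens in offset:
        if tokens == 4 > tokens:
            cap.append(offset[offset])
    handle(speed)
    log(b)
    record(30)
    h = h + speed % b
    for h in speed:
        offset = offset * (h - cap)
        cap = cap - (b - h)
    return tokens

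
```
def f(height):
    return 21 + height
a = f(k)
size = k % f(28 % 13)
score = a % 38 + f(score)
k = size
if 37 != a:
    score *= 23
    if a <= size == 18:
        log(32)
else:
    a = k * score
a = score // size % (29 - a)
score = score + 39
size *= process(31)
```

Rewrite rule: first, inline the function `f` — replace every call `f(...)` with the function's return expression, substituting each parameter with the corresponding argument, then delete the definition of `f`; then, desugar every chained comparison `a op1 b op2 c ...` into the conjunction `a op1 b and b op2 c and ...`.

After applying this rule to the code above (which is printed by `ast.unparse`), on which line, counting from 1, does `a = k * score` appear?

10

Transformed code:
a = 21 + k
size = k % (21 + 28 % 13)
score = a % 38 + (21 + score)
k = size
if 37 != a:
    score *= 23
    if a <= size and size == 18:
        log(32)
else:
    a = k * score
a = score // size % (29 - a)
score = score + 39
size *= process(31)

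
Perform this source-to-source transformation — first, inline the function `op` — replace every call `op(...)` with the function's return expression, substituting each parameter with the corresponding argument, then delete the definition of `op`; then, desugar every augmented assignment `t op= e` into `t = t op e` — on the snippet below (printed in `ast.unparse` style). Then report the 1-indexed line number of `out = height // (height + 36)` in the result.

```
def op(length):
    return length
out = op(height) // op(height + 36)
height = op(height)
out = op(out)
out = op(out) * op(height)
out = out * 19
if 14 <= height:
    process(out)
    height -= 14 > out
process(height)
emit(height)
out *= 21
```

Transformed code:
out = height // (height + 36)
height = height
out = out
out = out * height
out = out * 19
if 14 <= height:
    process(out)
    height = height - (14 > out)
process(height)
emit(height)
out = out * 21

1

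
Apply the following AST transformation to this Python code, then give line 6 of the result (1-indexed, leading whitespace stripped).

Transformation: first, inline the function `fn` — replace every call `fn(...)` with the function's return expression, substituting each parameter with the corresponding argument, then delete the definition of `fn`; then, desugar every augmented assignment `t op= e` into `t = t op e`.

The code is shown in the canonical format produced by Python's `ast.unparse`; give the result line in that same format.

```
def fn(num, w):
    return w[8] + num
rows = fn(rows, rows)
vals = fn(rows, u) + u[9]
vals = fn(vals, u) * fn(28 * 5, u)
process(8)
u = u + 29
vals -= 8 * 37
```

Transformed code:
rows = rows[8] + rows
vals = u[8] + rows + u[9]
vals = (u[8] + vals) * (u[8] + 28 * 5)
process(8)
u = u + 29
vals = vals - 8 * 37

vals = vals - 8 * 37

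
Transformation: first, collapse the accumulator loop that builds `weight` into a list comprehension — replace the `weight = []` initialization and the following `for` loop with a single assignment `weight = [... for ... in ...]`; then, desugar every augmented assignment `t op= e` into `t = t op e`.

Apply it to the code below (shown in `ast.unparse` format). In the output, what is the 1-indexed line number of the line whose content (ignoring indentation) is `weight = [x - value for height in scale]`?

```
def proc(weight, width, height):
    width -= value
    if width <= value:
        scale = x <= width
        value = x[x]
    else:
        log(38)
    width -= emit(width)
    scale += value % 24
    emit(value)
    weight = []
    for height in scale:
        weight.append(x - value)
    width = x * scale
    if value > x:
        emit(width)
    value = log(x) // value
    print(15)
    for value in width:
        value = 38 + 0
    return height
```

11

Transformed code:
def proc(weight, width, height):
    width = width - value
    if width <= value:
        scale = x <= width
        value = x[x]
    else:
        log(38)
    width = width - emit(width)
    scale = scale + value % 24
    emit(value)
    weight = [x - value for height in scale]
    width = x * scale
    if value > x:
        emit(width)
    value = log(x) // value
    print(15)
    for value in width:
        value = 38 + 0
    return height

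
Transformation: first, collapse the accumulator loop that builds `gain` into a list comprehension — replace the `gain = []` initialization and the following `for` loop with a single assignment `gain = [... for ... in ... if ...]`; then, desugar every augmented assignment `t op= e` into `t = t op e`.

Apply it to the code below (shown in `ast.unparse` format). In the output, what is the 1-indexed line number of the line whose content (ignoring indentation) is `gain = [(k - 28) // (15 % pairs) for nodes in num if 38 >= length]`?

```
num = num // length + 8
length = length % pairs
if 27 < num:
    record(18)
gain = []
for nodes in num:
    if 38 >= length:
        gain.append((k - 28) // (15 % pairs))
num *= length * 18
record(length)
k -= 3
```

Transformed code:
num = num // length + 8
length = length % pairs
if 27 < num:
    record(18)
gain = [(k - 28) // (15 % pairs) for nodes in num if 38 >= length]
num = num * (length * 18)
record(length)
k = k - 3

5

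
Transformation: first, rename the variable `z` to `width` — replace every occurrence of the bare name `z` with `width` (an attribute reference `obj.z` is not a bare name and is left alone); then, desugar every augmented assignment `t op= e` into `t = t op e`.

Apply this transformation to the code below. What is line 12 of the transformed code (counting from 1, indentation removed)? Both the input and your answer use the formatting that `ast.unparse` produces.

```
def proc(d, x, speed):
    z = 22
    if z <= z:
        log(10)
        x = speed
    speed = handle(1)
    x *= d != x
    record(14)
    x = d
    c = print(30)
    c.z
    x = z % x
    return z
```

Transformed code:
def proc(d, x, speed):
    width = 22
    if width <= width:
        log(10)
        x = speed
    speed = handle(1)
    x = x * (d != x)
    record(14)
    x = d
    c = print(30)
    c.z
    x = width % x
    return width

x = width % x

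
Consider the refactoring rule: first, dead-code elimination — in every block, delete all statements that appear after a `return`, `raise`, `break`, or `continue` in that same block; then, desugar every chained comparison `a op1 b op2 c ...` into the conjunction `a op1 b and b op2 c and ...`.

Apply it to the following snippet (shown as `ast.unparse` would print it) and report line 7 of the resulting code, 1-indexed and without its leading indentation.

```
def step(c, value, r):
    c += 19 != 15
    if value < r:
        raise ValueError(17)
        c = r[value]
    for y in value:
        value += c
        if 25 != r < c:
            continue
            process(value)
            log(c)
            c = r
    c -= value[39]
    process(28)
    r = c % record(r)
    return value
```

Transformed code:
def step(c, value, r):
    c += 19 != 15
    if value < r:
        raise ValueError(17)
    for y in value:
        value += c
        if 25 != r and r < c:
            continue
    c -= value[39]
    process(28)
    r = c % record(r)
    return value

if 25 != r and r < c:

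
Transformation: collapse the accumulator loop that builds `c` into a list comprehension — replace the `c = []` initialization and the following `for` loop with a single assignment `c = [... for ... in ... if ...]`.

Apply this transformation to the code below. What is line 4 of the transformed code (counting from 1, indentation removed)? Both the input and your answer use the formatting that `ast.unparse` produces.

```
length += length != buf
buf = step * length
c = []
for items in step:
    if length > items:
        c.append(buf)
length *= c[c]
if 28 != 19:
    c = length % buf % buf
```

length *= c[c]

Transformed code:
length += length != buf
buf = step * length
c = [buf for items in step if length > items]
length *= c[c]
if 28 != 19:
    c = length % buf % buf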